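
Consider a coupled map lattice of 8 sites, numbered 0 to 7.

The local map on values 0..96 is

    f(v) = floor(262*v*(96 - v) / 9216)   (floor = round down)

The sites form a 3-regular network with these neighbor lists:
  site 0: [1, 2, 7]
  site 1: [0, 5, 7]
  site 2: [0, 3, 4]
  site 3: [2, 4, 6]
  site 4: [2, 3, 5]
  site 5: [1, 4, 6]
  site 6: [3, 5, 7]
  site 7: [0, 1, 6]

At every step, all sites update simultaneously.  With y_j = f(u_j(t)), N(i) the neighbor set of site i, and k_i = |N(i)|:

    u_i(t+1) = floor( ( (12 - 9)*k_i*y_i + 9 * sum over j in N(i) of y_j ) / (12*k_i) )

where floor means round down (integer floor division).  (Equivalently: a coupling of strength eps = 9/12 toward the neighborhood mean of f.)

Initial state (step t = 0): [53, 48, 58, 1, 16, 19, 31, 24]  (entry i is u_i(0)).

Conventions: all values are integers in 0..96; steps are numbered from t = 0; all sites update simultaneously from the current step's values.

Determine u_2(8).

Answer: u_2(8) = 62

Derivation:
t=0: [53, 48, 58, 1, 16, 19, 31, 24]
t=1: [60, 54, 41, 39, 35, 49, 37, 58]
t=2: [62, 63, 62, 62, 63, 62, 63, 62]
t=3: [59, 59, 59, 59, 59, 59, 59, 59]
t=4: [62, 62, 62, 62, 62, 62, 62, 62]
t=5: [59, 59, 59, 59, 59, 59, 59, 59]
t=6: [62, 62, 62, 62, 62, 62, 62, 62]
t=7: [59, 59, 59, 59, 59, 59, 59, 59]
t=8: [62, 62, 62, 62, 62, 62, 62, 62]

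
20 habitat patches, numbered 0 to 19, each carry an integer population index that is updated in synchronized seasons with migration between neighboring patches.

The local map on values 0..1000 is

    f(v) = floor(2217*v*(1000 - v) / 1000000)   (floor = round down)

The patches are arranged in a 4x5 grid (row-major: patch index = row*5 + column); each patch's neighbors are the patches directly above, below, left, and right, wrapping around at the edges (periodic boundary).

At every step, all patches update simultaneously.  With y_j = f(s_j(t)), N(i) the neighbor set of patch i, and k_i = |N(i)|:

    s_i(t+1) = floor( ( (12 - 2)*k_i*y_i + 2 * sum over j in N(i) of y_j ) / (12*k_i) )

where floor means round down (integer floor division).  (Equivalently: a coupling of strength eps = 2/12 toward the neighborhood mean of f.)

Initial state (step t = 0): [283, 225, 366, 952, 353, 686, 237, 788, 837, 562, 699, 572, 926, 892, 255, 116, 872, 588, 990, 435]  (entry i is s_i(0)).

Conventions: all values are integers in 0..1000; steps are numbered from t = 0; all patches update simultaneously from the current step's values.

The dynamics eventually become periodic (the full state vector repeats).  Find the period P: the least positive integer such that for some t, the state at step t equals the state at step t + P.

Answer: 2
Key observation: The state at step 6, [548, 549, 548, 548, 548, 548, 548, 549, 549, 548, 548, 549, 548, 548, 548, 548, 548, 548, 548, 548], reappears at step 8 — and no state repeats earlier — so the cycle the system enters has period 2.

Derivation:
t=0: [283, 225, 366, 952, 353, 686, 237, 788, 837, 562, 699, 572, 926, 892, 255, 116, 872, 588, 990, 435]
t=1: [440, 388, 486, 140, 489, 475, 407, 365, 302, 525, 457, 504, 195, 214, 424, 260, 276, 486, 75, 502]
t=2: [540, 524, 538, 293, 540, 550, 535, 506, 460, 548, 544, 539, 373, 372, 535, 442, 454, 523, 200, 531]
t=3: [549, 551, 547, 466, 546, 548, 551, 552, 544, 549, 548, 548, 522, 513, 549, 546, 549, 543, 381, 543]
t=4: [548, 548, 549, 549, 549, 548, 548, 548, 549, 548, 548, 549, 552, 551, 548, 548, 548, 548, 526, 548]
t=5: [548, 548, 548, 548, 548, 549, 548, 548, 548, 548, 548, 548, 548, 548, 548, 549, 548, 549, 551, 549]
t=6: [548, 549, 548, 548, 548, 548, 548, 549, 549, 548, 548, 549, 548, 548, 548, 548, 548, 548, 548, 548]
t=7: [548, 548, 548, 548, 549, 549, 548, 548, 548, 548, 548, 548, 548, 548, 549, 549, 548, 549, 549, 549]
t=8: [548, 549, 548, 548, 548, 548, 548, 549, 549, 548, 548, 549, 548, 548, 548, 548, 548, 548, 548, 548]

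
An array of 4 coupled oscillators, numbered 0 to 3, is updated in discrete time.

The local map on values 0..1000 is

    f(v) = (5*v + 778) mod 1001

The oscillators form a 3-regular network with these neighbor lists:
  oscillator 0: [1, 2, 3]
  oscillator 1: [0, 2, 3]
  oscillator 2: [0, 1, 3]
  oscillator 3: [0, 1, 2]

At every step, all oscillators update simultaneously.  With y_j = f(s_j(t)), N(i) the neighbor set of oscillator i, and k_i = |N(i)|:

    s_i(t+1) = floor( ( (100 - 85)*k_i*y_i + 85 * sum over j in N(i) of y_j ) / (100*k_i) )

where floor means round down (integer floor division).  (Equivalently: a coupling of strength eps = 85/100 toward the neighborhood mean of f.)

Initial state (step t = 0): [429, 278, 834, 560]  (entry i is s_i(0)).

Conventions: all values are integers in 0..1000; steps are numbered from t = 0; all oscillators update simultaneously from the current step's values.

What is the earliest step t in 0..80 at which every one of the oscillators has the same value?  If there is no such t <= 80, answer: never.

Answer: 30
Key observation: Synchronization is absorbing here: once all oscillators are equal they stay equal, and step 30 is the first all-equal step.

Derivation:
t=0: [429, 278, 834, 560]  (not all equal)
t=1: [615, 716, 612, 661]  (not all equal)
t=2: [486, 552, 488, 589]  (not all equal)
t=3: [447, 403, 445, 378]  (not all equal)
t=4: [414, 310, 415, 326]  (not all equal)
t=5: [575, 644, 574, 634]  (not all equal)
t=6: [829, 783, 830, 790]  (not all equal)
t=7: [800, 830, 799, 826]  (not all equal)
t=8: [851, 831, 852, 834]  (not all equal)
t=9: [544, 424, 543, 422]  (not all equal)
t=10: [717, 664, 718, 665]  (not all equal)
t=11: [211, 247, 211, 246]  (not all equal)
t=12: [365, 474, 365, 475]  (not all equal)
t=13: [344, 404, 344, 404]  (not all equal)
t=14: [666, 626, 666, 626]  (not all equal)
t=15: [557, 451, 557, 451]  (not all equal)
t=16: [259, 330, 259, 330]  (not all equal)
t=17: [272, 224, 272, 224]  (not all equal)
t=18: [567, 465, 567, 465]  (not all equal)
t=19: [321, 389, 321, 389]  (not all equal)
t=20: [573, 528, 573, 528]  (not all equal)
t=21: [512, 542, 512, 542]  (not all equal)
t=22: [420, 400, 420, 400]  (not all equal)
t=23: [819, 832, 819, 832]  (not all equal)
t=24: [905, 897, 905, 897]  (not all equal)
t=25: [275, 280, 275, 280]  (not all equal)
t=26: [165, 161, 165, 161]  (not all equal)
t=27: [590, 593, 590, 593]  (not all equal)
t=28: [733, 731, 733, 731]  (not all equal)
t=29: [433, 434, 433, 434]  (not all equal)
t=30: [943, 943, 943, 943]  (all equal)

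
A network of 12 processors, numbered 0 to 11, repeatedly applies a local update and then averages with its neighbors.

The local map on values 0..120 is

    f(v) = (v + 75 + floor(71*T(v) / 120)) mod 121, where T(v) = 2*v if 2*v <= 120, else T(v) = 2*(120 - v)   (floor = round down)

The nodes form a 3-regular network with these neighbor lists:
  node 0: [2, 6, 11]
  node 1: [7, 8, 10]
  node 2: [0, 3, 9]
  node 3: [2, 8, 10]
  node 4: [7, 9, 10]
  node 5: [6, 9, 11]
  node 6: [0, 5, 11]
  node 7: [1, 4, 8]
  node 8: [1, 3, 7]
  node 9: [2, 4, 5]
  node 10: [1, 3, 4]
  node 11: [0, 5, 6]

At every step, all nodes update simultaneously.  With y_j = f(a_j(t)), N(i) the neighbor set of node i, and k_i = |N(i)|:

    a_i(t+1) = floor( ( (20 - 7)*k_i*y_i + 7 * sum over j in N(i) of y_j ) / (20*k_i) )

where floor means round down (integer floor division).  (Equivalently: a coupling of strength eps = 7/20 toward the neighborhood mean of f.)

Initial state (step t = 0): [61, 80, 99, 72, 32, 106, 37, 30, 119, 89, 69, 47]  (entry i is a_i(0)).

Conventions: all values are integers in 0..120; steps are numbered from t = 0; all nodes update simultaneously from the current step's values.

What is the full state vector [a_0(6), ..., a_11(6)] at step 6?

Simulating step by step:
t=0: [61, 80, 99, 72, 32, 106, 37, 30, 119, 89, 69, 47]
t=1: [74, 73, 78, 80, 36, 69, 47, 33, 69, 71, 75, 59]
t=2: [78, 75, 81, 81, 42, 79, 65, 39, 76, 76, 76, 79]
t=3: [81, 76, 81, 81, 52, 81, 82, 49, 76, 77, 77, 81]
t=4: [80, 79, 81, 81, 69, 80, 80, 65, 79, 79, 79, 80]
t=5: [81, 81, 81, 81, 82, 81, 81, 83, 81, 81, 81, 81]
t=6: [81, 80, 81, 81, 80, 81, 81, 80, 80, 80, 80, 81]

Answer: [81, 80, 81, 81, 80, 81, 81, 80, 80, 80, 80, 81]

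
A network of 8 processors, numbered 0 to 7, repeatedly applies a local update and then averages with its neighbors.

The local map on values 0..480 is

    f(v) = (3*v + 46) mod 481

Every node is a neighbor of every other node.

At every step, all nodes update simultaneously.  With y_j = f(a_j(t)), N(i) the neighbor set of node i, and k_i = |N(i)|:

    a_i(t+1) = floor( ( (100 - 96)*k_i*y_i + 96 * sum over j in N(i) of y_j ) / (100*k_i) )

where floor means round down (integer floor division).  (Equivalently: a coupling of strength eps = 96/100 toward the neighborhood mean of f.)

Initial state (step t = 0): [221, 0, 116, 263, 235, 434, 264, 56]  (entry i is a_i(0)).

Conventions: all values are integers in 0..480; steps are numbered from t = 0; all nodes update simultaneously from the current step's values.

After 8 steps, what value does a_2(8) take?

Answer: a_2(8) = 176

Derivation:
t=0: [221, 0, 116, 263, 235, 434, 264, 56]
t=1: [286, 303, 270, 274, 282, 270, 273, 287]
t=2: [405, 400, 409, 408, 406, 409, 409, 405]
t=3: [303, 304, 302, 302, 303, 302, 302, 303]
t=4: [472, 472, 473, 473, 472, 473, 473, 472]
t=5: [20, 20, 20, 20, 20, 20, 20, 20]
t=6: [106, 106, 106, 106, 106, 106, 106, 106]
t=7: [364, 364, 364, 364, 364, 364, 364, 364]
t=8: [176, 176, 176, 176, 176, 176, 176, 176]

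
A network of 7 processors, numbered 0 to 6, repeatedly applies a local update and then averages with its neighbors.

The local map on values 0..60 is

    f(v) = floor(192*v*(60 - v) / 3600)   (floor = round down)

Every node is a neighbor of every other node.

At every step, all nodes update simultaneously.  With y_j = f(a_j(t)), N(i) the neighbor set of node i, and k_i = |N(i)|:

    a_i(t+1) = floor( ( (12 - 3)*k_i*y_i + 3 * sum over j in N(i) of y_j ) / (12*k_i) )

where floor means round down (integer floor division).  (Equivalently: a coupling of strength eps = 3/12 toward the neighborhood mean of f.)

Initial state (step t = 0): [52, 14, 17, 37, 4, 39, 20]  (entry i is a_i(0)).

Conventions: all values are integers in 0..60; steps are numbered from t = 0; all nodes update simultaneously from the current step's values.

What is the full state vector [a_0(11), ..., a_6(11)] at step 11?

Simulating step by step:
t=0: [52, 14, 17, 37, 4, 39, 20]
t=1: [25, 33, 36, 41, 17, 40, 39]
t=2: [45, 45, 45, 41, 39, 42, 43]
t=3: [36, 36, 36, 40, 41, 39, 38]
t=4: [45, 45, 45, 42, 41, 43, 44]
t=5: [36, 36, 36, 39, 40, 37, 37]
t=6: [45, 45, 45, 43, 42, 44, 44]
t=7: [36, 36, 36, 37, 39, 37, 37]
t=8: [45, 45, 45, 45, 43, 45, 45]
t=9: [36, 36, 36, 36, 37, 36, 36]
t=10: [45, 45, 45, 45, 45, 45, 45]
t=11: [36, 36, 36, 36, 36, 36, 36]

Answer: [36, 36, 36, 36, 36, 36, 36]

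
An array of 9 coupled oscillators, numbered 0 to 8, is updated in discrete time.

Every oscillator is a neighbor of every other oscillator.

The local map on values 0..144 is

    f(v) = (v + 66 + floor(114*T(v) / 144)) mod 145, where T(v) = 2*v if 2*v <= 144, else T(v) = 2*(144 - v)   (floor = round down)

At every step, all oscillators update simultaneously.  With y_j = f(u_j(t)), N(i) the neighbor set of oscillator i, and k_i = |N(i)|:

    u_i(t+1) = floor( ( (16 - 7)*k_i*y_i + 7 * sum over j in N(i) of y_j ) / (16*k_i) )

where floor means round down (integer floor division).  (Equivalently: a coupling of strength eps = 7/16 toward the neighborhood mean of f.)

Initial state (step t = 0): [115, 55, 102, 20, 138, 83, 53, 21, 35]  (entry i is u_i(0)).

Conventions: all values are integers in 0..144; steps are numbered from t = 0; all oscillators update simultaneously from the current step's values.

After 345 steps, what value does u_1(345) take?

Answer: u_1(345) = 94
Key observation: The state at step 6, [94, 94, 94, 94, 94, 94, 94, 94, 94], reappears at step 7: the system is in a cycle of period 1 from step 6 on.  Therefore the state at step 345 equals the state at step 6 + ((345 - 6) mod 1) = 6, which is [94, 94, 94, 94, 94, 94, 94, 94, 94].

Derivation:
t=0: [115, 55, 102, 20, 138, 83, 53, 21, 35]
t=1: [79, 70, 83, 98, 73, 89, 67, 99, 44]
t=2: [96, 95, 95, 90, 98, 93, 92, 90, 61]
t=3: [92, 92, 92, 94, 91, 93, 93, 94, 84]
t=4: [95, 95, 95, 94, 95, 94, 94, 94, 97]
t=5: [93, 93, 93, 93, 93, 93, 93, 93, 92]
t=6: [94, 94, 94, 94, 94, 94, 94, 94, 94]
t=7: [94, 94, 94, 94, 94, 94, 94, 94, 94]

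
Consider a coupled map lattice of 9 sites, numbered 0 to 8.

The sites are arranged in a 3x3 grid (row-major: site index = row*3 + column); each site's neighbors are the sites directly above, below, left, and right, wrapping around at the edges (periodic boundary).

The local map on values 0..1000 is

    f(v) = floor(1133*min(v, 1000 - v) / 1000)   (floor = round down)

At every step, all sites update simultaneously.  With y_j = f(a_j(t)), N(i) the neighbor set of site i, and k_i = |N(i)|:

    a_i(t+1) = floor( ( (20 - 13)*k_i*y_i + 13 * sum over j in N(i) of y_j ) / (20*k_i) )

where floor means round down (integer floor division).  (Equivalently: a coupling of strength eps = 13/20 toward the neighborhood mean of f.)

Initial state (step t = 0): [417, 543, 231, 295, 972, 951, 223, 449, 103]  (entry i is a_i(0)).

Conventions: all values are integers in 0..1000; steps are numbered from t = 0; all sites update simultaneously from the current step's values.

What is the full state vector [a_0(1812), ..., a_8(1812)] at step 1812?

Simulating step by step:
t=0: [417, 543, 231, 295, 972, 951, 223, 449, 103]
t=1: [386, 387, 279, 248, 240, 139, 320, 326, 215]
t=2: [379, 379, 317, 297, 297, 235, 342, 342, 280]
t=3: [395, 395, 359, 348, 348, 312, 374, 374, 338]
t=4: [427, 427, 406, 400, 400, 379, 415, 415, 394]
t=5: [472, 472, 459, 456, 456, 444, 465, 465, 453]
t=6: [527, 527, 520, 518, 518, 511, 523, 523, 516]
t=7: [538, 538, 543, 544, 544, 548, 541, 541, 545]
t=8: [520, 520, 517, 517, 517, 514, 519, 519, 516]
t=9: [544, 544, 546, 546, 546, 548, 544, 544, 546]
t=10: [515, 515, 514, 514, 514, 513, 515, 515, 514]
t=11: [549, 549, 549, 549, 549, 550, 549, 549, 549]
t=12: [510, 510, 509, 509, 509, 509, 510, 510, 509]
t=13: [555, 555, 555, 555, 555, 556, 555, 555, 555]
t=14: [504, 504, 503, 503, 503, 503, 504, 504, 503]
t=15: [561, 561, 562, 562, 562, 563, 561, 561, 562]
t=16: [496, 496, 496, 496, 496, 495, 496, 496, 496]
t=17: [561, 561, 560, 560, 560, 560, 561, 561, 560]
t=18: [497, 497, 497, 497, 497, 498, 497, 497, 497]
t=19: [563, 563, 563, 563, 563, 563, 563, 563, 563]
t=20: [495, 495, 495, 495, 495, 495, 495, 495, 495]
t=21: [560, 560, 560, 560, 560, 560, 560, 560, 560]
t=22: [498, 498, 498, 498, 498, 498, 498, 498, 498]
t=23: [564, 564, 564, 564, 564, 564, 564, 564, 564]
t=24: [493, 493, 493, 493, 493, 493, 493, 493, 493]
t=25: [558, 558, 558, 558, 558, 558, 558, 558, 558]
t=26: [500, 500, 500, 500, 500, 500, 500, 500, 500]
t=27: [566, 566, 566, 566, 566, 566, 566, 566, 566]
t=28: [491, 491, 491, 491, 491, 491, 491, 491, 491]
t=29: [556, 556, 556, 556, 556, 556, 556, 556, 556]
t=30: [503, 503, 503, 503, 503, 503, 503, 503, 503]
t=31: [563, 563, 563, 563, 563, 563, 563, 563, 563]

Answer: [493, 493, 493, 493, 493, 493, 493, 493, 493]
Key observation: The state at step 19, [563, 563, 563, 563, 563, 563, 563, 563, 563], reappears at step 31: the system is in a cycle of period 12 from step 19 on.  Therefore the state at step 1812 equals the state at step 19 + ((1812 - 19) mod 12) = 24, which is [493, 493, 493, 493, 493, 493, 493, 493, 493].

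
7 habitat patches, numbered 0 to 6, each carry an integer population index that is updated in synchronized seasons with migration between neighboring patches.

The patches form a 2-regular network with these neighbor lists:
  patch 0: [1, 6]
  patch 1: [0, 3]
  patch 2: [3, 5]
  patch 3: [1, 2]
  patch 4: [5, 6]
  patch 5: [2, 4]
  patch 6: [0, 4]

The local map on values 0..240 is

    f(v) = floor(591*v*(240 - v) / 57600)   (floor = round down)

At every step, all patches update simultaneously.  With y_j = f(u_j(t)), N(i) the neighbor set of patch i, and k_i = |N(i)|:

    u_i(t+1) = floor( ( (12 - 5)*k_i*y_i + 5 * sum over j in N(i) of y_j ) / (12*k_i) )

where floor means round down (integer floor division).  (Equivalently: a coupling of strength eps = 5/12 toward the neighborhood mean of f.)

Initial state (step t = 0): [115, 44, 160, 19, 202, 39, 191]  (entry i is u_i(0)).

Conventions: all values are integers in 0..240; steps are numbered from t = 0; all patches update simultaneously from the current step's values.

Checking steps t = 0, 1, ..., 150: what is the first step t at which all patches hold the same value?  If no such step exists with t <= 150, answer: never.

Answer: 4
Key observation: Synchronization is absorbing here: once all patches are equal they stay equal, and step 4 is the first all-equal step.

Derivation:
t=0: [115, 44, 160, 19, 202, 39, 191]  (not all equal)
t=1: [124, 90, 102, 70, 82, 90, 102]  (not all equal)
t=2: [144, 136, 138, 129, 135, 138, 142]  (not all equal)
t=3: [142, 144, 144, 145, 144, 144, 142]  (not all equal)
t=4: [141, 141, 141, 141, 141, 141, 141]  (all equal)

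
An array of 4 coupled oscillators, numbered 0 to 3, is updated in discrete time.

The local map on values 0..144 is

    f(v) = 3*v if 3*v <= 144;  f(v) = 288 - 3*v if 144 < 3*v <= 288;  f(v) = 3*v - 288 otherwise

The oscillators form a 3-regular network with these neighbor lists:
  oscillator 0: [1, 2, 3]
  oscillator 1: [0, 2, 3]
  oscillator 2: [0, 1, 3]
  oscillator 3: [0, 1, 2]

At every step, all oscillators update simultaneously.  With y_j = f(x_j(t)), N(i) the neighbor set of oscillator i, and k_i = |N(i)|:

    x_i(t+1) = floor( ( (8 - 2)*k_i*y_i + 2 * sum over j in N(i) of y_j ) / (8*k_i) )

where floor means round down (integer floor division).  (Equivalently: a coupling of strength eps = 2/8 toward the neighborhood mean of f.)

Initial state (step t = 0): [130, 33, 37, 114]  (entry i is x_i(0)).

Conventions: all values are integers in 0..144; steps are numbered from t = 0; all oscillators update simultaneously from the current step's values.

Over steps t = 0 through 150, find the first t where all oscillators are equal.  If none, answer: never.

Simulating step by step:
t=0: [130, 33, 37, 114]  (not all equal)
t=1: [98, 96, 104, 66]  (not all equal)
t=2: [14, 10, 26, 70]  (not all equal)
t=3: [47, 39, 71, 71]  (not all equal)
t=4: [128, 112, 84, 84]  (not all equal)
t=5: [82, 50, 42, 42]  (not all equal)
t=6: [64, 128, 120, 120]  (not all equal)
t=7: [92, 92, 76, 76]  (not all equal)
t=8: [20, 20, 52, 52]  (not all equal)
t=9: [72, 72, 120, 120]  (not all equal)
t=10: [72, 72, 72, 72]  (all equal)

Answer: 10
Key observation: Synchronization is absorbing here: once all oscillators are equal they stay equal, and step 10 is the first all-equal step.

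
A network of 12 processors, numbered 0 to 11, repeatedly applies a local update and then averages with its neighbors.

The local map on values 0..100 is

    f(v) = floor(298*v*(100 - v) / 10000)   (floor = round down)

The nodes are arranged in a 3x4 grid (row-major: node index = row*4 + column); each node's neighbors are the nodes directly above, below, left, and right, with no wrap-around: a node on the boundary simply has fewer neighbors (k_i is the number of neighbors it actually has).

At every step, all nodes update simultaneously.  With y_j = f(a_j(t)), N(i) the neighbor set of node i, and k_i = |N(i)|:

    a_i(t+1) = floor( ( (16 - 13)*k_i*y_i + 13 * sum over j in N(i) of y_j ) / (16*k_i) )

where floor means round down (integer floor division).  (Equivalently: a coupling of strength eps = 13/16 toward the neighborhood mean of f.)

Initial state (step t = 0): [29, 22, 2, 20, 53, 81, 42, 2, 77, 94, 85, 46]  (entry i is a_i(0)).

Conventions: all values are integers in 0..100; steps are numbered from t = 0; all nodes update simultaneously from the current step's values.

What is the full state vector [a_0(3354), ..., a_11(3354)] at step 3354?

Simulating step by step:
t=0: [29, 22, 2, 20, 53, 81, 42, 2, 77, 94, 85, 46]
t=1: [62, 39, 46, 12, 56, 51, 32, 53, 46, 39, 50, 30]
t=2: [71, 72, 58, 65, 72, 70, 72, 56, 71, 73, 66, 71]
t=3: [60, 64, 64, 71, 61, 59, 66, 64, 59, 62, 60, 67]
t=4: [69, 69, 65, 66, 71, 69, 69, 64, 70, 71, 67, 68]
t=5: [62, 64, 64, 67, 62, 62, 65, 65, 61, 62, 63, 66]
t=6: [69, 69, 66, 67, 70, 68, 68, 66, 70, 69, 67, 67]
t=7: [62, 64, 64, 65, 62, 63, 65, 64, 62, 63, 64, 65]
t=8: [69, 68, 67, 67, 69, 68, 68, 67, 69, 69, 67, 67]
t=9: [63, 64, 64, 65, 63, 63, 64, 64, 63, 63, 64, 65]
t=10: [68, 68, 67, 67, 69, 68, 68, 67, 69, 68, 68, 67]
t=11: [63, 64, 64, 65, 63, 63, 64, 64, 63, 63, 64, 64]
t=12: [68, 68, 67, 67, 69, 68, 68, 67, 69, 68, 68, 68]
t=13: [63, 64, 64, 65, 63, 63, 64, 64, 63, 63, 64, 64]

Answer: [68, 68, 67, 67, 69, 68, 68, 67, 69, 68, 68, 68]
Key observation: The state at step 11, [63, 64, 64, 65, 63, 63, 64, 64, 63, 63, 64, 64], reappears at step 13: the system is in a cycle of period 2 from step 11 on.  Therefore the state at step 3354 equals the state at step 11 + ((3354 - 11) mod 2) = 12, which is [68, 68, 67, 67, 69, 68, 68, 67, 69, 68, 68, 68].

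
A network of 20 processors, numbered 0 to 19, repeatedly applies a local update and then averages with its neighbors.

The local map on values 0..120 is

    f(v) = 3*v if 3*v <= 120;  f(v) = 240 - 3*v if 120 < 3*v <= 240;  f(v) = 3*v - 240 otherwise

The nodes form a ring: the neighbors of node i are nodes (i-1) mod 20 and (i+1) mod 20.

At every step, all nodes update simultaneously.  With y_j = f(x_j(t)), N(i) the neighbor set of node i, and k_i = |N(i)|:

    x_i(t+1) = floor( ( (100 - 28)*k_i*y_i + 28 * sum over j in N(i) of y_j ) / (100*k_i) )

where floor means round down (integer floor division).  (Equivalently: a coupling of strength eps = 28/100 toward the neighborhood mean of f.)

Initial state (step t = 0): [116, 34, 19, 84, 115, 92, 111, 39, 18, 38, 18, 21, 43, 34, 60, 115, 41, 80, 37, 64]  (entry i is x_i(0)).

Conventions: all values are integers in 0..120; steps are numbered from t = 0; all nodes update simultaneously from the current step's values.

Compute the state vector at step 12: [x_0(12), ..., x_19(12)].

Simulating step by step:
t=0: [116, 34, 19, 84, 115, 92, 111, 39, 18, 38, 18, 21, 43, 34, 60, 115, 41, 80, 37, 64]
t=1: [98, 96, 57, 31, 82, 53, 88, 104, 71, 97, 63, 68, 103, 97, 72, 100, 98, 31, 86, 65]
t=2: [51, 51, 69, 77, 28, 62, 38, 58, 36, 47, 48, 42, 61, 49, 32, 54, 60, 77, 32, 42]
t=3: [90, 79, 37, 22, 69, 66, 98, 78, 100, 99, 98, 103, 70, 88, 93, 78, 55, 28, 86, 107]
t=4: [33, 21, 89, 67, 38, 42, 45, 20, 52, 57, 56, 61, 34, 26, 32, 20, 66, 73, 36, 65]
t=5: [86, 63, 33, 47, 103, 112, 99, 69, 78, 71, 69, 65, 92, 83, 88, 62, 41, 36, 87, 61]
t=6: [28, 53, 92, 94, 76, 86, 59, 32, 12, 24, 33, 42, 33, 14, 26, 58, 106, 97, 38, 46]
t=7: [86, 75, 43, 36, 17, 23, 61, 82, 49, 70, 97, 109, 93, 55, 71, 69, 72, 63, 103, 101]
t=8: [23, 28, 97, 100, 61, 64, 51, 25, 72, 41, 53, 75, 50, 63, 34, 30, 29, 49, 65, 57]
t=9: [71, 77, 56, 58, 56, 54, 79, 69, 44, 98, 76, 34, 74, 63, 93, 91, 88, 85, 55, 65]
t=10: [27, 20, 62, 67, 72, 66, 17, 39, 89, 55, 30, 77, 34, 44, 39, 32, 24, 24, 62, 46]
t=11: [81, 62, 52, 39, 28, 40, 58, 95, 46, 70, 76, 33, 89, 108, 112, 95, 75, 69, 63, 92]
t=12: [14, 51, 84, 107, 93, 107, 70, 55, 83, 37, 26, 76, 45, 77, 87, 47, 21, 33, 46, 33]

Answer: [14, 51, 84, 107, 93, 107, 70, 55, 83, 37, 26, 76, 45, 77, 87, 47, 21, 33, 46, 33]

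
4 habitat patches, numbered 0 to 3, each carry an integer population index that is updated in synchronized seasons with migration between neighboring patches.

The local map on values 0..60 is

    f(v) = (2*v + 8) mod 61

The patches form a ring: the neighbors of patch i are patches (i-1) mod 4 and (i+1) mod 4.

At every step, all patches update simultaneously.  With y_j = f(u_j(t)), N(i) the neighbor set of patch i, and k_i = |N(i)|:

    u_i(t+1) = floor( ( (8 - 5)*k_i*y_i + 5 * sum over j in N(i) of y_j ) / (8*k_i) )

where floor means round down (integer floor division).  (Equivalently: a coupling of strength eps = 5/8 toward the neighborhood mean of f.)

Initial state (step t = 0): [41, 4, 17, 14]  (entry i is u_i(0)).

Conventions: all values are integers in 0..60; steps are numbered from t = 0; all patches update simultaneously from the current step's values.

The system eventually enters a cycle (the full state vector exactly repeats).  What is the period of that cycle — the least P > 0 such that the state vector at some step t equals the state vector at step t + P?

Simulating step by step:
t=0: [41, 4, 17, 14]
t=1: [27, 28, 32, 35]
t=2: [6, 4, 10, 10]
t=3: [21, 21, 24, 25]
t=4: [52, 51, 54, 54]
t=5: [51, 51, 53, 53]
t=6: [50, 50, 51, 51]
t=7: [47, 47, 48, 48]
t=8: [41, 41, 42, 42]
t=9: [29, 29, 30, 30]
t=10: [5, 5, 6, 6]
t=11: [18, 18, 19, 19]
t=12: [44, 44, 45, 45]
t=13: [35, 35, 36, 36]
t=14: [17, 17, 18, 18]
t=15: [42, 42, 43, 43]
t=16: [31, 31, 32, 32]
t=17: [9, 9, 10, 10]
t=18: [26, 26, 27, 27]
t=19: [41, 41, 19, 19]
t=20: [34, 34, 40, 40]
t=21: [18, 18, 23, 23]
t=22: [47, 47, 50, 50]
t=23: [42, 42, 45, 45]
t=24: [32, 32, 35, 35]
t=25: [12, 12, 15, 15]
t=26: [33, 33, 36, 36]
t=27: [14, 14, 17, 17]
t=28: [37, 37, 40, 40]
t=29: [22, 22, 25, 25]
t=30: [53, 53, 56, 56]
t=31: [54, 54, 57, 57]
t=32: [37, 37, 17, 17]
t=33: [27, 27, 35, 35]
t=34: [6, 6, 12, 12]
t=35: [23, 23, 28, 28]
t=36: [38, 38, 18, 18]
t=37: [29, 29, 37, 37]
t=38: [10, 10, 16, 16]
t=39: [31, 31, 36, 36]
t=40: [12, 12, 15, 15]

Answer: 15
Key observation: The state at step 25, [12, 12, 15, 15], reappears at step 40 — and no state repeats earlier — so the cycle the system enters has period 15.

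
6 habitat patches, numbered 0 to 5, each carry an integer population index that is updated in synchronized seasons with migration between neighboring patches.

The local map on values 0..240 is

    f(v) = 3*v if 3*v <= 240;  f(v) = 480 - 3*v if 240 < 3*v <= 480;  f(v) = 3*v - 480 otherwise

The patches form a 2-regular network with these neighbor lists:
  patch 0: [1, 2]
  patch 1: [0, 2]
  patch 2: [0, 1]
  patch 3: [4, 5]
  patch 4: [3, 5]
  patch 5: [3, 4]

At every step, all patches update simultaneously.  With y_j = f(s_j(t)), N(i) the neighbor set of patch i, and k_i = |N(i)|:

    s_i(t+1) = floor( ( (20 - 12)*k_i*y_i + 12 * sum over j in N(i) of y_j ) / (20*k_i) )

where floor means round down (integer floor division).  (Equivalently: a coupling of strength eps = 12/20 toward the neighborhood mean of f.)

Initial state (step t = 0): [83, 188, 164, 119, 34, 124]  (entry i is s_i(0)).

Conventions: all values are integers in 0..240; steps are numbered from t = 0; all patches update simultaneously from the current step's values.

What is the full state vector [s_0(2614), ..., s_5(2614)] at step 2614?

Simulating step by step:
t=0: [83, 188, 164, 119, 34, 124]
t=1: [121, 106, 99, 112, 110, 110]
t=2: [150, 154, 156, 147, 148, 148]
t=3: [21, 19, 19, 37, 36, 36]
t=4: [59, 58, 58, 109, 108, 108]
t=5: [175, 174, 174, 154, 155, 155]
t=6: [43, 42, 42, 16, 15, 15]
t=7: [127, 126, 126, 46, 45, 45]
t=8: [100, 101, 101, 136, 135, 135]
t=9: [178, 177, 177, 73, 74, 74]
t=10: [52, 51, 51, 220, 221, 221]
t=11: [154, 153, 153, 181, 182, 182]
t=12: [19, 20, 20, 64, 65, 65]
t=13: [58, 59, 59, 193, 194, 194]
t=14: [175, 176, 176, 100, 101, 101]
t=15: [46, 47, 47, 178, 177, 177]
t=16: [139, 140, 140, 52, 51, 51]
t=17: [61, 60, 60, 154, 153, 153]
t=18: [181, 180, 180, 19, 20, 20]
t=19: [61, 60, 60, 58, 59, 59]
t=20: [181, 180, 180, 175, 176, 176]
t=21: [61, 60, 60, 46, 47, 47]
t=22: [181, 180, 180, 139, 140, 140]
t=23: [61, 60, 60, 61, 60, 60]
t=24: [181, 180, 180, 181, 180, 180]
t=25: [61, 60, 60, 61, 60, 60]

Answer: [181, 180, 180, 181, 180, 180]
Key observation: The state at step 23, [61, 60, 60, 61, 60, 60], reappears at step 25: the system is in a cycle of period 2 from step 23 on.  Therefore the state at step 2614 equals the state at step 23 + ((2614 - 23) mod 2) = 24, which is [181, 180, 180, 181, 180, 180].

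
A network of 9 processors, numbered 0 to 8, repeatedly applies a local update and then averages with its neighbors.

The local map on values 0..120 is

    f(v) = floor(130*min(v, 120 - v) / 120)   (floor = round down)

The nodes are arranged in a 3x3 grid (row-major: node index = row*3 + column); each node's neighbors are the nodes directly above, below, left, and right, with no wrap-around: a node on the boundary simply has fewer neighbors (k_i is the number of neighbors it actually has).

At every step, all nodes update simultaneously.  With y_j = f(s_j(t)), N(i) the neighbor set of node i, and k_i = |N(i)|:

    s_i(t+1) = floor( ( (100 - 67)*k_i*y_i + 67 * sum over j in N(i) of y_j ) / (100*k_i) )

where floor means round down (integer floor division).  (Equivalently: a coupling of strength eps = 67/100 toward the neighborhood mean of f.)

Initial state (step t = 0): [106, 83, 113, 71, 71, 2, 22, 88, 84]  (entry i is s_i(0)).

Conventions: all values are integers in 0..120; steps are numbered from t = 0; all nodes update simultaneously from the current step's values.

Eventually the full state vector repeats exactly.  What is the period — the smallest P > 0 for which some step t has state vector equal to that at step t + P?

Simulating step by step:
t=0: [106, 83, 113, 71, 71, 2, 22, 88, 84]
t=1: [36, 29, 16, 37, 39, 22, 36, 36, 24]
t=2: [36, 32, 23, 40, 36, 26, 39, 36, 29]
t=3: [38, 34, 28, 40, 36, 30, 41, 37, 32]
t=4: [39, 36, 32, 41, 38, 33, 42, 39, 35]
t=5: [41, 39, 36, 43, 40, 36, 43, 41, 38]
t=6: [44, 42, 40, 44, 42, 40, 45, 43, 41]
t=7: [46, 45, 43, 46, 45, 43, 46, 45, 44]
t=8: [48, 47, 46, 48, 47, 46, 48, 48, 47]
t=9: [51, 50, 49, 51, 50, 49, 52, 51, 50]
t=10: [54, 54, 53, 55, 54, 53, 55, 54, 54]
t=11: [58, 57, 57, 58, 58, 57, 58, 58, 57]
t=12: [61, 61, 61, 62, 61, 61, 62, 61, 61]
t=13: [62, 63, 63, 62, 62, 63, 62, 62, 63]
t=14: [61, 61, 61, 62, 61, 61, 62, 61, 61]

Answer: 2
Key observation: The state at step 12, [61, 61, 61, 62, 61, 61, 62, 61, 61], reappears at step 14 — and no state repeats earlier — so the cycle the system enters has period 2.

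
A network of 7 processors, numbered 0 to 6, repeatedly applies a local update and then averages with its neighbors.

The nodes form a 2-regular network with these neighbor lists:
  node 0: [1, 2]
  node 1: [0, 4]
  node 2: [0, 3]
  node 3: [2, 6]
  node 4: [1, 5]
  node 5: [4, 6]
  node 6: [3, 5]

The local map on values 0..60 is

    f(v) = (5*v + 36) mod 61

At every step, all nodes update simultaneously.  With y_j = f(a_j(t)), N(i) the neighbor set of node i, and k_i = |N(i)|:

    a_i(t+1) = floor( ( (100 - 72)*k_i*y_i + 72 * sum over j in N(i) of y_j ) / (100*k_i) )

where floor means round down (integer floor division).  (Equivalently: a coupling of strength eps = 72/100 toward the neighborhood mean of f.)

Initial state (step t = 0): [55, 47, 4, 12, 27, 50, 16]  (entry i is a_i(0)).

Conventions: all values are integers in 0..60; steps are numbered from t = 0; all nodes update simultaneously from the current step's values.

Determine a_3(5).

Answer: a_3(5) = 52

Derivation:
t=0: [55, 47, 4, 12, 27, 50, 16]
t=1: [31, 27, 30, 49, 38, 49, 43]
t=2: [20, 32, 17, 13, 43, 28, 28]
t=3: [30, 11, 36, 52, 26, 37, 48]
t=4: [23, 25, 29, 37, 36, 38, 41]
t=5: [43, 33, 40, 52, 38, 44, 45]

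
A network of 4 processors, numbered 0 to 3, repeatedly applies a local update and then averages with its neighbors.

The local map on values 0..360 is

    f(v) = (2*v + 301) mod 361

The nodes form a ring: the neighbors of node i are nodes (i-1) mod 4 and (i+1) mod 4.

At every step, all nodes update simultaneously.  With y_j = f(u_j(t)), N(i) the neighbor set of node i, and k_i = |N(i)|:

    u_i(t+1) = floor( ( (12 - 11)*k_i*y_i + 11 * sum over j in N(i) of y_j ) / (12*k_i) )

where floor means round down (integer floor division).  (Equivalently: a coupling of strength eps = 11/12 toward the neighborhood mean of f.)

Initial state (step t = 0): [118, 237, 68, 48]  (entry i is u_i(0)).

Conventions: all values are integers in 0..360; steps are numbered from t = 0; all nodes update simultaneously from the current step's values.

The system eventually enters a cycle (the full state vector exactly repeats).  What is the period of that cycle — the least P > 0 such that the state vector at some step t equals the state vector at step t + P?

Answer: 18
Key observation: The state at step 81, [250, 250, 250, 250], reappears at step 99 — and no state repeats earlier — so the cycle the system enters has period 18.

Derivation:
t=0: [118, 237, 68, 48]
t=1: [55, 119, 47, 118]
t=2: [166, 53, 165, 53]
t=3: [64, 252, 64, 252]
t=4: [81, 69, 81, 69]
t=5: [80, 100, 80, 100]
t=6: [136, 103, 136, 103]
t=7: [151, 206, 151, 206]
t=8: [342, 251, 342, 251]
t=9: [96, 247, 96, 247]
t=10: [77, 127, 77, 127]
t=11: [185, 102, 185, 102]
t=12: [157, 296, 157, 296]
t=13: [177, 247, 177, 247]
t=14: [91, 275, 91, 275]
t=15: [128, 122, 128, 122]
t=16: [185, 195, 185, 195]
t=17: [328, 311, 328, 311]
t=18: [203, 232, 203, 232]
t=19: [68, 320, 68, 320]
t=20: [207, 87, 207, 87]
t=21: [134, 334, 134, 334]
t=22: [243, 211, 243, 211]
t=23: [6, 59, 6, 59]
t=24: [79, 291, 79, 291]
t=25: [155, 103, 155, 103]
t=26: [154, 241, 154, 241]
t=27: [76, 232, 76, 232]
t=28: [47, 87, 47, 87]
t=29: [107, 40, 107, 40]
t=30: [31, 142, 31, 142]
t=31: [205, 20, 205, 20]
t=32: [341, 349, 341, 349]
t=33: [275, 262, 275, 262]
t=34: [105, 126, 105, 126]
t=35: [188, 153, 188, 153]
t=36: [251, 310, 251, 310]
t=37: [189, 90, 189, 90]
t=38: [136, 301, 136, 301]
t=39: [183, 209, 183, 209]
t=40: [353, 310, 353, 310]
t=41: [206, 277, 206, 277]
t=42: [151, 333, 151, 333]
t=43: [244, 242, 244, 242]
t=44: [63, 66, 63, 66]
t=45: [71, 66, 71, 66]
t=46: [72, 81, 72, 81]
t=47: [100, 85, 100, 85]
t=48: [112, 137, 112, 137]
t=49: [209, 168, 209, 168]
t=50: [282, 351, 282, 351]
t=51: [269, 154, 269, 154]
t=52: [237, 127, 237, 127]
t=53: [182, 64, 182, 64]
t=54: [87, 284, 87, 284]
t=55: [144, 116, 144, 116]
t=56: [176, 223, 176, 223]
t=57: [47, 269, 47, 269]
t=58: [110, 40, 110, 40]
t=59: [31, 148, 31, 148]
t=60: [216, 21, 216, 21]
t=61: [315, 38, 315, 38]
t=62: [32, 192, 32, 192]
t=63: [297, 30, 297, 30]
t=64: [14, 158, 14, 158]
t=65: [262, 322, 262, 322]
t=66: [213, 113, 213, 113]
t=67: [152, 18, 152, 18]
t=68: [329, 251, 329, 251]
t=69: [94, 224, 94, 224]
t=70: [35, 119, 35, 119]
t=71: [164, 24, 164, 24]
t=72: [342, 274, 342, 274]
t=73: [138, 251, 138, 251]
t=74: [92, 204, 92, 204]
t=75: [329, 142, 329, 142]
t=76: [225, 235, 225, 235]
t=77: [47, 30, 47, 30]
t=78: [2, 31, 2, 31]
t=79: [27, 279, 27, 279]
t=80: [155, 336, 155, 336]
t=81: [250, 250, 250, 250]
t=82: [79, 79, 79, 79]
t=83: [98, 98, 98, 98]
t=84: [136, 136, 136, 136]
t=85: [212, 212, 212, 212]
t=86: [3, 3, 3, 3]
t=87: [307, 307, 307, 307]
t=88: [193, 193, 193, 193]
t=89: [326, 326, 326, 326]
t=90: [231, 231, 231, 231]
t=91: [41, 41, 41, 41]
t=92: [22, 22, 22, 22]
t=93: [345, 345, 345, 345]
t=94: [269, 269, 269, 269]
t=95: [117, 117, 117, 117]
t=96: [174, 174, 174, 174]
t=97: [288, 288, 288, 288]
t=98: [155, 155, 155, 155]
t=99: [250, 250, 250, 250]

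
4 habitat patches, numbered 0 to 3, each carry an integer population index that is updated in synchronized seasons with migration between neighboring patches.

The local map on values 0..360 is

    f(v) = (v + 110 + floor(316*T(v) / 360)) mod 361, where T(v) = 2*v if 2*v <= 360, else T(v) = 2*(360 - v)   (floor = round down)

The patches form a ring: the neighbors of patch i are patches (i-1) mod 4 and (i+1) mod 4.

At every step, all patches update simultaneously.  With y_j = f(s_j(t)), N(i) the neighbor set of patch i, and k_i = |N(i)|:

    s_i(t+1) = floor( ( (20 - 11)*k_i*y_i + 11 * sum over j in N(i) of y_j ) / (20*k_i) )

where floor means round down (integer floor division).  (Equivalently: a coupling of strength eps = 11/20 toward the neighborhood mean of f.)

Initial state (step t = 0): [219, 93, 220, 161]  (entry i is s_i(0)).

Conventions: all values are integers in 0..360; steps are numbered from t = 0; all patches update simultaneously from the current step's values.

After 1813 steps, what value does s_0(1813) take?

Simulating step by step:
t=0: [219, 93, 220, 161]
t=1: [150, 120, 150, 204]
t=2: [156, 124, 156, 190]
t=3: [170, 138, 170, 204]
t=4: [195, 177, 195, 221]
t=5: [228, 234, 228, 224]
t=6: [207, 206, 207, 209]
t=7: [224, 224, 224, 223]
t=8: [211, 211, 211, 211]
t=9: [221, 221, 221, 221]
t=10: [214, 214, 214, 214]
t=11: [219, 219, 219, 219]
t=12: [215, 215, 215, 215]
t=13: [218, 218, 218, 218]
t=14: [216, 216, 216, 216]
t=15: [217, 217, 217, 217]
t=16: [217, 217, 217, 217]

Answer: s_0(1813) = 217
Key observation: The state at step 15, [217, 217, 217, 217], reappears at step 16: the system is in a cycle of period 1 from step 15 on.  Therefore the state at step 1813 equals the state at step 15 + ((1813 - 15) mod 1) = 15, which is [217, 217, 217, 217].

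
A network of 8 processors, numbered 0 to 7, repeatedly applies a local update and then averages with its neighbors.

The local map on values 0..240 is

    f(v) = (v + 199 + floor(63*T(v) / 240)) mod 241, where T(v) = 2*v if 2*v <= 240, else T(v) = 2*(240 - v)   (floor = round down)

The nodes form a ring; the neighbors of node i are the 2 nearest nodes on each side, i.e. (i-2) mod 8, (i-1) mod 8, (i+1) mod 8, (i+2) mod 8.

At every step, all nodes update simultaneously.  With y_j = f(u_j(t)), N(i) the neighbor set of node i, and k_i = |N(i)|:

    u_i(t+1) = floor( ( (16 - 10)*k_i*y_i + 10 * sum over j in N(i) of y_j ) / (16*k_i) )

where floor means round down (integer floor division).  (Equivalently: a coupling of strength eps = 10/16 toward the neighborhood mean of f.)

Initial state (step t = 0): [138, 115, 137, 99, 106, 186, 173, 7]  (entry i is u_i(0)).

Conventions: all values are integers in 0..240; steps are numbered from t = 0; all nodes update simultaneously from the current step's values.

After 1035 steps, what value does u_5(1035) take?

Simulating step by step:
t=0: [138, 115, 137, 99, 106, 186, 173, 7]
t=1: [158, 145, 135, 130, 137, 158, 163, 175]
t=2: [157, 153, 150, 149, 151, 156, 159, 161]
t=3: [157, 156, 155, 155, 155, 157, 158, 158]
t=4: [158, 157, 157, 157, 157, 158, 158, 158]
t=5: [158, 158, 158, 158, 158, 158, 158, 158]
t=6: [159, 159, 159, 159, 159, 159, 159, 159]
t=7: [159, 159, 159, 159, 159, 159, 159, 159]

Answer: u_5(1035) = 159
Key observation: The state at step 6, [159, 159, 159, 159, 159, 159, 159, 159], reappears at step 7: the system is in a cycle of period 1 from step 6 on.  Therefore the state at step 1035 equals the state at step 6 + ((1035 - 6) mod 1) = 6, which is [159, 159, 159, 159, 159, 159, 159, 159].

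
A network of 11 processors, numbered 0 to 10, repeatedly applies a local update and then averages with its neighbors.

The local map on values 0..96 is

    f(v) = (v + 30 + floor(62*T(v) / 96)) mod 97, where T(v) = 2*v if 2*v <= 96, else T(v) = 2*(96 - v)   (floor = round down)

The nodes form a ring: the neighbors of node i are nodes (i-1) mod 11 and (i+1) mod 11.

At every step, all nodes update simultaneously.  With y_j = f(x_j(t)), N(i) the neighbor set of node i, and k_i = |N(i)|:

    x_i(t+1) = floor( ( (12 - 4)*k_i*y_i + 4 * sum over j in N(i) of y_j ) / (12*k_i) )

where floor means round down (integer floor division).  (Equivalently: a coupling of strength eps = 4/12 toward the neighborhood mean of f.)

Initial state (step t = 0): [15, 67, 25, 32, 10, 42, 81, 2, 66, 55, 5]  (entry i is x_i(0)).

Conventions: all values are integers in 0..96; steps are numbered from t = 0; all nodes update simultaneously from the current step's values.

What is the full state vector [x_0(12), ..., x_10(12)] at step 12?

Answer: [16, 29, 34, 34, 29, 22, 73, 89, 73, 19, 11]

Derivation:
t=0: [15, 67, 25, 32, 10, 42, 81, 2, 66, 55, 5]
t=1: [55, 49, 65, 27, 40, 33, 32, 34, 37, 39, 44]
t=2: [39, 41, 47, 71, 32, 10, 7, 10, 16, 23, 32]
t=3: [20, 27, 37, 31, 18, 43, 48, 53, 66, 66, 21]
t=4: [78, 76, 27, 17, 53, 39, 40, 40, 37, 43, 70]
t=5: [34, 43, 77, 67, 42, 25, 23, 22, 20, 29, 34]
t=6: [13, 28, 34, 35, 40, 76, 82, 79, 79, 78, 24]
t=7: [69, 74, 24, 14, 23, 32, 33, 33, 33, 42, 72]
t=8: [35, 43, 72, 69, 66, 19, 7, 8, 11, 26, 34]
t=9: [15, 28, 35, 36, 42, 62, 50, 48, 59, 70, 23]
t=10: [72, 75, 26, 17, 28, 37, 41, 42, 39, 44, 71]
t=11: [35, 44, 76, 75, 76, 31, 25, 27, 25, 31, 35]
t=12: [16, 29, 34, 34, 29, 22, 73, 89, 73, 19, 11]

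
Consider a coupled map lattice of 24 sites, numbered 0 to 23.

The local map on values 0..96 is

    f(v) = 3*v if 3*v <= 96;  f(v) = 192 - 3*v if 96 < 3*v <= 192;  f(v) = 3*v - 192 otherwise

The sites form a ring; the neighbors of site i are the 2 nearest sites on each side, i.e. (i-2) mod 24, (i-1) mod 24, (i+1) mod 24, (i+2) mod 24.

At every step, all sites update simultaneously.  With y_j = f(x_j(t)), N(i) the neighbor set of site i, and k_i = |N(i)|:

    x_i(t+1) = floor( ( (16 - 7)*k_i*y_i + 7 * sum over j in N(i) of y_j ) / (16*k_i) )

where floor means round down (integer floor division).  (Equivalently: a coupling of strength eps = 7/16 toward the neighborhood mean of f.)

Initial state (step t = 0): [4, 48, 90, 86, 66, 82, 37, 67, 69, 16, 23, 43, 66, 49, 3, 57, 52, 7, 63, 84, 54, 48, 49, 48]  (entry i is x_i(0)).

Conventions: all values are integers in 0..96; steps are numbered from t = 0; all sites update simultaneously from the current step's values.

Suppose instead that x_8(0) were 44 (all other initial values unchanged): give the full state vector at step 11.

Simulating step by step:
t=0: [4, 48, 90, 86, 66, 82, 37, 67, 44, 16, 23, 43, 66, 49, 3, 57, 52, 7, 63, 84, 54, 48, 49, 48]
t=1: [30, 49, 58, 57, 33, 48, 59, 31, 56, 48, 58, 53, 23, 36, 16, 23, 26, 24, 17, 44, 33, 47, 40, 43]
t=2: [72, 46, 37, 34, 63, 51, 36, 67, 32, 45, 29, 42, 58, 71, 59, 69, 70, 68, 61, 62, 77, 60, 72, 63]
t=3: [31, 52, 64, 69, 33, 42, 63, 35, 79, 60, 74, 57, 30, 24, 16, 15, 15, 12, 13, 11, 27, 14, 22, 14]
t=4: [68, 36, 25, 29, 61, 58, 33, 62, 39, 26, 35, 34, 69, 62, 54, 47, 43, 37, 43, 40, 65, 47, 65, 49]
t=5: [29, 71, 63, 69, 34, 31, 64, 32, 71, 72, 77, 70, 31, 23, 31, 48, 60, 72, 59, 62, 22, 42, 13, 41]
t=6: [63, 30, 24, 31, 62, 74, 32, 69, 29, 32, 39, 34, 76, 66, 76, 48, 26, 22, 20, 22, 50, 56, 53, 62]
t=7: [23, 69, 61, 73, 35, 39, 69, 42, 79, 83, 75, 73, 42, 26, 38, 47, 66, 64, 61, 58, 43, 29, 26, 19]
t=8: [56, 26, 26, 35, 62, 63, 38, 58, 44, 50, 39, 40, 60, 68, 65, 46, 18, 9, 14, 27, 56, 72, 74, 59]
t=9: [35, 66, 65, 66, 30, 22, 53, 30, 57, 48, 62, 55, 24, 22, 16, 40, 44, 40, 43, 58, 32, 29, 26, 25]
t=10: [66, 22, 22, 21, 62, 61, 47, 69, 31, 42, 21, 36, 56, 61, 56, 67, 61, 63, 62, 44, 80, 78, 81, 70]
t=11: [25, 53, 52, 51, 24, 19, 42, 32, 73, 65, 64, 64, 33, 20, 19, 9, 9, 10, 16, 44, 44, 42, 41, 28]

Answer: [25, 53, 52, 51, 24, 19, 42, 32, 73, 65, 64, 64, 33, 20, 19, 9, 9, 10, 16, 44, 44, 42, 41, 28]
Key observation: This trace re-runs the system from the modified initial state.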